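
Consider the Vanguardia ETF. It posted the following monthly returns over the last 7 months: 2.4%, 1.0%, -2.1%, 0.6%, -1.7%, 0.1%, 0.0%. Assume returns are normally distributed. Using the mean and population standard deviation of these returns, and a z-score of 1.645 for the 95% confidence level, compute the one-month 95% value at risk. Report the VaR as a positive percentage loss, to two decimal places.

r̄ = (2.4 + 1 − 2.1 + 0.6 − 1.7 + 0.1 + 0) / 7 = 0.0429%
Population σ = √[Σ(r − r̄)² / 7] = √[14.4171 / 7] = √2.0596 = 1.4351%
VaR = −(r̄ − z·σ) = −(0.0429 − 1.645 × 1.4351) = −(-2.3178) = 2.3178%

2.32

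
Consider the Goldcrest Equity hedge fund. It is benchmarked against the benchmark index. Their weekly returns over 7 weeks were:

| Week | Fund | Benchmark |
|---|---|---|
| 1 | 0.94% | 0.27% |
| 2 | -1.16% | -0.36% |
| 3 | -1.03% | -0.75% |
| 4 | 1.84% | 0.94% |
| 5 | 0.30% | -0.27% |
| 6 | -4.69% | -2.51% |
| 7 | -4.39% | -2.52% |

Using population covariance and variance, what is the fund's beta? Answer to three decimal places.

r̄p = -1.1700%,  r̄m = -0.7429%
Cov = Σ(rp − r̄p)(rm − r̄m) / 7 = 2.8347
Var(rm) = Σ(rm − r̄m)² / 7 = 1.5013
β = Cov / Var = 2.8347 / 1.5013 = 1.8882

1.888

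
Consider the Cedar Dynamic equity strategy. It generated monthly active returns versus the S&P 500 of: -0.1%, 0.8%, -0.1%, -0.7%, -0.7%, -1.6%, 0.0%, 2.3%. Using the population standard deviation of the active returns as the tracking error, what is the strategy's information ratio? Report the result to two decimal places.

Mean return r̄ = -0.10 / 8 = -0.0125%
Σ(r − r̄)² = (-0.1 − (-0.0125))² + (0.8 − (-0.0125))² + … = 9.4888
population σ = √(9.4888 / 8) = √1.1861 = 1.0891%
IR = r̄ / tracking error = -0.0125 / 1.0891 = -0.0115

-0.01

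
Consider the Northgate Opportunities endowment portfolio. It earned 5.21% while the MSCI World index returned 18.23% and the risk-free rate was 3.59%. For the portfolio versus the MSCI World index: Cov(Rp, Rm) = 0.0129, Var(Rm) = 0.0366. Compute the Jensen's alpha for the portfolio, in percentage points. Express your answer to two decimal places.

β = Cov / Var = 0.0129 / 0.0366 = 0.3525
E[R] = Rf + β(Rm − Rf) = 3.59% + 0.3525 × (18.23% − 3.59%) = 8.7506%
α = Rp − E[R] = 5.21% − 8.7506% = -3.5406

-3.54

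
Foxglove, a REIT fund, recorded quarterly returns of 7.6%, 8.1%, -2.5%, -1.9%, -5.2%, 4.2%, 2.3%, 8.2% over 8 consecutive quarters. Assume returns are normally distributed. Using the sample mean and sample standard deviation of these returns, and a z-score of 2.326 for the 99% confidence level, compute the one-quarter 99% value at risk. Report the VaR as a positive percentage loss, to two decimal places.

9.72

r̄ = (7.6 + 8.1 − 2.5 − 1.9 − 5.2 + 4.2 + 2.3 + 8.2) / 8 = 2.6000%
Σ(r − r̄)² = (7.6 − 2.6000)² + (8.1 − 2.6000)² + (-2.5 − 2.6000)² + … = 196.3600
sample σ = √(196.3600 / 7) = √28.0514 = 5.2964%
VaR = −(r̄ − z·σ) = −(2.6000 − 2.326 × 5.2964) = −(-9.7194) = 9.7194%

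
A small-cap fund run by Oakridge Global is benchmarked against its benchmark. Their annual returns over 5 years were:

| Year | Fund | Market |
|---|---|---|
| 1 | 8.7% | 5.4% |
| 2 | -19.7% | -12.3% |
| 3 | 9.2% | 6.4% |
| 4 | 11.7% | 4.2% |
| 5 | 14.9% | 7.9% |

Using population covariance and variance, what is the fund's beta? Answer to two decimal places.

r̄p = 4.9600%,  r̄m = 2.3200%
Cov = Σ(rp − r̄p)(rm − r̄m) / 5 = 91.4968
Var(rm) = Σ(rm − r̄m)² / 5 = 54.9096
β = Cov / Var = 91.4968 / 54.9096 = 1.6663

1.67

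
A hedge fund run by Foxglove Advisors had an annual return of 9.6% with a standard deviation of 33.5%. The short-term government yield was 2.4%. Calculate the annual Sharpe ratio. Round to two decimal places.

Sharpe = (Rp − Rf) / σp = (9.6% − 2.4%) / 33.5% = 7.20% / 33.5% = 0.2149

0.21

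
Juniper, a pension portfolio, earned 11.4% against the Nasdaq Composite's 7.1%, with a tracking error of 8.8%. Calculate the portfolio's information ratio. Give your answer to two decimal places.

0.49

IR = (Rp − Rb) / TE = (11.4% − 7.1%) / 8.8% = 4.30% / 8.8% = 0.4886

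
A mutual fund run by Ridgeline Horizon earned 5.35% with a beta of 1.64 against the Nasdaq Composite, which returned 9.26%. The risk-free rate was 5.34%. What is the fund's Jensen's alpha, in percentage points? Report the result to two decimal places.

-6.42

CAPM expected return = Rf + β(Rm − Rf) = 5.34% + 1.64 × (9.26% − 5.34%) = 5.34 + 1.64 × 3.92 = 11.7688%
Jensen's α = Rp − E[R] = 5.35% − 11.7688% = -6.4188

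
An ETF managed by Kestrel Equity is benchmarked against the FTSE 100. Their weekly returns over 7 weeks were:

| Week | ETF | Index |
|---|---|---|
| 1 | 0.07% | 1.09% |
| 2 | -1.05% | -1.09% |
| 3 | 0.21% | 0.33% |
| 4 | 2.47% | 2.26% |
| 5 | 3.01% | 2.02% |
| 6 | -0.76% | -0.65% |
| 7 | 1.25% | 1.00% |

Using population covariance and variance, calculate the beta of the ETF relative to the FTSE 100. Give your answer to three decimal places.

1.149

r̄p = 0.7429%,  r̄m = 0.7086%
Cov = Σ(rp − r̄p)(rm − r̄m) / 7 = 1.5731
Var(rm) = Σ(rm − r̄m)² / 7 = 1.3687
β = Cov / Var = 1.5731 / 1.3687 = 1.1493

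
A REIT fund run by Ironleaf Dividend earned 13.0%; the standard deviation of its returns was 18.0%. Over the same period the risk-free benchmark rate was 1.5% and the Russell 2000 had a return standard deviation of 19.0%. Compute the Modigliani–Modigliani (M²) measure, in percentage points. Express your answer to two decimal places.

Sharpe = (Rp − Rf) / σp = (13.0% − 1.5%) / 18.0% = 0.6389
M² = Rf + Sharpe × σm = 1.5% + 0.6389 × 19.0% = 13.6391%

13.64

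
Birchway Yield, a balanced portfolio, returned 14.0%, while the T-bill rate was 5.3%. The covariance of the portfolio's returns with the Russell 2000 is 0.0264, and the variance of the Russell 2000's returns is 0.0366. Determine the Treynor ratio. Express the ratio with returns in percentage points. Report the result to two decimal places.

β = Cov / Var = 0.0264 / 0.0366 = 0.7213
Treynor = (Rp − Rf) / β = (14.0% − 5.3%) / 0.7213 = 8.70 / 0.7213 = 12.0616

12.06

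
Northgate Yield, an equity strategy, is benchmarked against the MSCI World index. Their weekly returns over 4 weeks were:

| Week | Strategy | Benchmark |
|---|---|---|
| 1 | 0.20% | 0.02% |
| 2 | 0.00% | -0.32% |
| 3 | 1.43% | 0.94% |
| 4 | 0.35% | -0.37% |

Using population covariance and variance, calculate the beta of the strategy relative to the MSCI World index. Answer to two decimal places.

0.98

r̄p = 0.4950%,  r̄m = 0.0675%
Cov = Σ(rp − r̄p)(rm − r̄m) / 4 = 0.2713
Var(rm) = Σ(rm − r̄m)² / 4 = 0.2763
β = Cov / Var = 0.2713 / 0.2763 = 0.9819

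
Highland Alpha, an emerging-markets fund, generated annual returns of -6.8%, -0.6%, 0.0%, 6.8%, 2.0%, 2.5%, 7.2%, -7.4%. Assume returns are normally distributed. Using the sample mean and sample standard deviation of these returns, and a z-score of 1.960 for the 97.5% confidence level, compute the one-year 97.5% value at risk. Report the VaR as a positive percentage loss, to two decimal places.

10.22

r̄ = (-6.8 − 0.6 + 0 + 6.8 + 2 + 2.5 + 7.2 − 7.4) / 8 = 3.70 / 8 = 0.4625%
Σ(r − r̄)² = (-6.8 − 0.4625)² + (-0.6 − 0.4625)² + (0 − 0.4625)² + … = 207.9788
σ = √[207.9788 / 7] = 5.4508%
VaR = −(r̄ − z·σ) = −(0.4625 − 1.960 × 5.4508) = −(-10.2211) = 10.2211%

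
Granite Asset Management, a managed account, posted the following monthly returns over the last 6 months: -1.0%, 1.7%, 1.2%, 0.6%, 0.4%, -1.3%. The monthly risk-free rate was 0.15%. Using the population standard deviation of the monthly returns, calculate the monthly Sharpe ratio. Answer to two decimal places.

0.11

μ = (-1 + 1.7 + 1.2 + 0.6 + 0.4 − 1.3) / 6 = 0.2667%
Population std dev = √[7.1133 / 6] = 1.0888%
Sharpe = (μ − rf) / σ = (0.2667 − 0.15) / 1.0888 = 0.1167 / 1.0888 = 0.1072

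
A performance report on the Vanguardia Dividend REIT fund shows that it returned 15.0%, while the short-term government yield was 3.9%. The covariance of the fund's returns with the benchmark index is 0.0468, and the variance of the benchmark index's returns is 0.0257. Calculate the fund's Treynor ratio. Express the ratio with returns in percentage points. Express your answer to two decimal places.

β = Cov / Var = 0.0468 / 0.0257 = 1.8210
Treynor = (Rp − Rf) / β = (15.0% − 3.9%) / 1.8210 = 11.10 / 1.8210 = 6.0956

6.10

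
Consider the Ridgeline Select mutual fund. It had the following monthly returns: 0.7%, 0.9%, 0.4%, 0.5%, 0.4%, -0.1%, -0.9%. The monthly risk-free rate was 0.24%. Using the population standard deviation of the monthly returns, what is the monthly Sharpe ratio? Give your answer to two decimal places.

r̄ = (0.7 + 0.9 + 0.4 + 0.5 + 0.4 − 0.1 − 0.9) / 7 = 0.2714%
Population std dev = √[2.1743 / 7] = 0.5573%
Sharpe = (r̄ − rf) / σ = (0.2714 − 0.24) / 0.5573 = 0.0314 / 0.5573 = 0.0563

0.06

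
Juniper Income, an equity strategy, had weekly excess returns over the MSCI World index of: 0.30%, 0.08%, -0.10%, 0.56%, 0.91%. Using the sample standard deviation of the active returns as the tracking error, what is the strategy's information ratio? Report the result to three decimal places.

0.878

Mean return μ = 1.750 / 5 = 0.3500%
Σ(r − μ)² = 0.6356; sample σ = √(0.6356/4) = 0.3986%
IR = μ / tracking error = 0.3500 / 0.3986 = 0.8781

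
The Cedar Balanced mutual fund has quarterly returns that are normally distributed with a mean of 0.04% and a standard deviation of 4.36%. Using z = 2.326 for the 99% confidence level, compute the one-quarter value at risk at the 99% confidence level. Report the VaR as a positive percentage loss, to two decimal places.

10.10

VaR (as % loss) = −(μ − z·σ) = −(0.04% − 2.326 × 4.36%) = −(-10.10136%) = 10.10136%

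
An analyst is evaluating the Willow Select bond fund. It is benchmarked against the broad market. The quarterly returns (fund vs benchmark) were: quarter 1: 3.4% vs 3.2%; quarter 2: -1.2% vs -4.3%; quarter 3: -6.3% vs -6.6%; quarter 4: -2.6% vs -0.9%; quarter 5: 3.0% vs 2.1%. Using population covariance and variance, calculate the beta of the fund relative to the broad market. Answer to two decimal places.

r̄p = -0.7400%,  r̄m = -1.3000%
Cov = Σ(rp − r̄p)(rm − r̄m) / 5 = 12.2900
Var(rm) = Σ(rm − r̄m)² / 5 = 13.8120
β = Cov / Var = 12.2900 / 13.8120 = 0.8898

0.89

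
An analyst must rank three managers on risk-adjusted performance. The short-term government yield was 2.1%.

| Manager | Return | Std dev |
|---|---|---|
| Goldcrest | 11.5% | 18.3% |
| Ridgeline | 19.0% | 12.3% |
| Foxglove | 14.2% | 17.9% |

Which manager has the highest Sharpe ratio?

Ridgeline

Goldcrest: Sharpe ratio = (11.5% − 2.1%) / 18.3% = 0.514
Ridgeline: Sharpe ratio = (19.0% − 2.1%) / 12.3% = 1.374
Foxglove: Sharpe ratio = (14.2% − 2.1%) / 17.9% = 0.676
Highest: Ridgeline (1.374).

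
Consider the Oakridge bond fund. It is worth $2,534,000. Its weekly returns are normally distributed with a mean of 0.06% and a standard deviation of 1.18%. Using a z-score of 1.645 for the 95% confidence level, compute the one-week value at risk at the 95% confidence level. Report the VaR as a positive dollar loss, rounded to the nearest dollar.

Return at the 95% tail: μ − z·σ = 0.06% − 1.645 × 1.18% = 0.06 − 1.9411 = -1.8811%
VaR = −(-1.8811%) × $2,534,000 = 1.8811% × $2,534,000 = $47,667

$47,667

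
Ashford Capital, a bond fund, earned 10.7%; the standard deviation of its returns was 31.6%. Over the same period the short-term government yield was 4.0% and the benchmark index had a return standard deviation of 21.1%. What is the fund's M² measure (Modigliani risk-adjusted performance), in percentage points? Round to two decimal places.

Sharpe = (Rp − Rf) / σp = (10.7% − 4.0%) / 31.6% = 0.2120
M² = Rf + Sharpe × σm = 4.0% + 0.2120 × 21.1% = 8.4732%

8.47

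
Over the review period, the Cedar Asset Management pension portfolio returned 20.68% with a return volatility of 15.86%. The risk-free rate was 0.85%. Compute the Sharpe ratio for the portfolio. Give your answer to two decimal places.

1.25

Sharpe = (Rp − Rf) / σp = (20.68% − 0.85%) / 15.86% = 19.83% / 15.86% = 1.2503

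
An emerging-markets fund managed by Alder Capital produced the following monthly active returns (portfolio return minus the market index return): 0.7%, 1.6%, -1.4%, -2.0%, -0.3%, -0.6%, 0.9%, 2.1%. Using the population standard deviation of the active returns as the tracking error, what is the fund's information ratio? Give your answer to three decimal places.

Mean return r̄ = 1.00 / 8 = 0.1250%
Population std dev = √[14.5550 / 8] = 1.3488%
IR = r̄ / tracking error = 0.1250 / 1.3488 = 0.0927

0.093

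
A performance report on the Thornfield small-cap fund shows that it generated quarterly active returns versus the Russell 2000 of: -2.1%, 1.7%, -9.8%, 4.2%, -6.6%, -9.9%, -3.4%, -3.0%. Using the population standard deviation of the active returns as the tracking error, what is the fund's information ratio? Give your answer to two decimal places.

-0.76

r̄ = (-2.1 + 1.7 − 9.8 + 4.2 − 6.6 − 9.9 − 3.4 − 3) / 8 = -28.90 / 8 = -3.6125%
Σ(r − r̄)² = (-2.1 − (-3.6125))² + (1.7 − (-3.6125))² + … = 178.7088
σ = √[178.7088 / 8] = 4.7264%
IR = r̄ / tracking error = -3.6125 / 4.7264 = -0.7643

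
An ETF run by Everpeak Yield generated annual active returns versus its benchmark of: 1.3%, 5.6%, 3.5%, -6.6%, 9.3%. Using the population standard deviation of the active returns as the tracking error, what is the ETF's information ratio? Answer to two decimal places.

r̄ = (1.3 + 5.6 + 3.5 − 6.6 + 9.3) / 5 = 2.6200%
Population σ = √[Σ(r − r̄)² / 5] = √[141.0280 / 5] = √28.2056 = 5.3109%
IR = r̄ / tracking error = 2.6200 / 5.3109 = 0.4933

0.49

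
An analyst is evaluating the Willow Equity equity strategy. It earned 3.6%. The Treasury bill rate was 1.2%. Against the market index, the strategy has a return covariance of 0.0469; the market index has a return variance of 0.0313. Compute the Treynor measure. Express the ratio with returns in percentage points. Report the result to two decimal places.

1.60

β = Cov / Var = 0.0469 / 0.0313 = 1.4984
Treynor = (Rp − Rf) / β = (3.6% − 1.2%) / 1.4984 = 2.40 / 1.4984 = 1.6017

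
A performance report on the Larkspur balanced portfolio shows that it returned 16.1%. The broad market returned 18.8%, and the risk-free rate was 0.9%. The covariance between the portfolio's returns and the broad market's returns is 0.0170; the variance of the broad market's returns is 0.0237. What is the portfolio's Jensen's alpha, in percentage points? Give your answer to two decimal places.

2.36

β = Cov / Var = 0.0170 / 0.0237 = 0.7173
E[R] = Rf + β(Rm − Rf) = 0.9% + 0.7173 × (18.8% − 0.9%) = 13.7397%
α = Rp − E[R] = 16.1% − 13.7397% = 2.3603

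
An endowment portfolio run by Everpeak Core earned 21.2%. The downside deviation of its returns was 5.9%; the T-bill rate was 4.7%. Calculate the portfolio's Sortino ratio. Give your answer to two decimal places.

2.80

Sortino = (Rp − Rf) / σd = (21.2% − 4.7%) / 5.9% = 16.50% / 5.9% = 2.7966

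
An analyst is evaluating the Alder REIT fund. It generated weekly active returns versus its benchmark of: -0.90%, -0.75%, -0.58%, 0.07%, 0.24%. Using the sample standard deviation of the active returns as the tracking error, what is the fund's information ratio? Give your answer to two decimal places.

μ = (-0.9 − 0.75 − 0.58 + 0.07 + 0.24) / 5 = -1.920 / 5 = -0.3840%
Σ(r − μ)² = 1.0341; sample σ = √(1.0341/4) = 0.5085%
IR = μ / tracking error = -0.3840 / 0.5085 = -0.7552

-0.76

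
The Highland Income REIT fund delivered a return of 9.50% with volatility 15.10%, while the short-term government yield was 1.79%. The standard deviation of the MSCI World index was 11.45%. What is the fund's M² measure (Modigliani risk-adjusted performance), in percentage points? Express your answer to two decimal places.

Sharpe = (Rp − Rf) / σp = (9.50% − 1.79%) / 15.10% = 0.5106
M² = Rf + Sharpe × σm = 1.79% + 0.5106 × 11.45% = 7.6364%

7.64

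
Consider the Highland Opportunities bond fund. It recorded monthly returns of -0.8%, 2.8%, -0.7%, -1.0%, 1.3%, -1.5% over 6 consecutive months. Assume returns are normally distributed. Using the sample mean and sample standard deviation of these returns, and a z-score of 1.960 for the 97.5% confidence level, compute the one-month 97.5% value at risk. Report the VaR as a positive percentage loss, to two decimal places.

3.25

r̄ = (-0.8 + 2.8 − 0.7 − 1 + 1.3 − 1.5) / 6 = 0.0167%
Sample σ = √[Σ(r − r̄)² / 5] = √[13.9083 / 5] = √2.7817 = 1.6678%
VaR = −(r̄ − z·σ) = −(0.0167 − 1.960 × 1.6678) = −(-3.2522) = 3.2522%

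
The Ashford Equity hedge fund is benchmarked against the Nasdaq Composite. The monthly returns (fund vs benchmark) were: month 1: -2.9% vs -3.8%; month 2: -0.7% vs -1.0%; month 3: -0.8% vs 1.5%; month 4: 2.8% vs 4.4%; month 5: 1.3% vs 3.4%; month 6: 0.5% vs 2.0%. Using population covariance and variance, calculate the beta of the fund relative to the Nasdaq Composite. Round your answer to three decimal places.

r̄p = 0.0333%,  r̄m = 1.0833%
Cov = Σ(rp − r̄p)(rm − r̄m) / 6 = 4.6739
Var(rm) = Σ(rm − r̄m)² / 6 = 7.5947
β = Cov / Var = 4.6739 / 7.5947 = 0.6154

0.615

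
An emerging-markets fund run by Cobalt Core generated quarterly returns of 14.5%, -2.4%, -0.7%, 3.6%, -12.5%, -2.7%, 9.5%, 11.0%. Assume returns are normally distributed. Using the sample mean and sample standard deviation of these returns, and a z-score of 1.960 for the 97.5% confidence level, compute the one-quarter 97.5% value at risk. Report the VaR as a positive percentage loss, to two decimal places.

14.88

μ = (14.5 − 2.4 − 0.7 + 3.6 − 12.5 − 2.7 + 9.5 + 11) / 8 = 2.5375%
Σ(r − μ)² = 552.7388; sample σ = √(552.7388/7) = 8.8861%
VaR = −(μ − z·σ) = −(2.5375 − 1.960 × 8.8861) = −(-14.8793) = 14.8793%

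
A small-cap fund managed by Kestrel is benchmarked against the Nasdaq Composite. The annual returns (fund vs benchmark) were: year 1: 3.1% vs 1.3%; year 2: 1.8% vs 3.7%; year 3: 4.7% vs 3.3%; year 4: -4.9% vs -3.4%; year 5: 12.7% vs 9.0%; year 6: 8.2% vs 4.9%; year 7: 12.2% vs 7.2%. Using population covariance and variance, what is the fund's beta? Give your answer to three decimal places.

1.476

r̄p = 5.4000%,  r̄m = 3.7143%
Cov = Σ(rp − r̄p)(rm − r̄m) / 7 = 20.6829
Var(rm) = Σ(rm − r̄m)² / 7 = 14.0155
β = Cov / Var = 20.6829 / 14.0155 = 1.4757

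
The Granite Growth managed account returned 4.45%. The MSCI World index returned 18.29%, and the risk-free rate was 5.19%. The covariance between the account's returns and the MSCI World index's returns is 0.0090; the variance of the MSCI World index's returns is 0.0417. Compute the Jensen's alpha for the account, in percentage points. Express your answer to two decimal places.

β = Cov / Var = 0.0090 / 0.0417 = 0.2158
E[R] = Rf + β(Rm − Rf) = 5.19% + 0.2158 × (18.29% − 5.19%) = 8.0170%
α = Rp − E[R] = 4.45% − 8.0170% = -3.5670

-3.57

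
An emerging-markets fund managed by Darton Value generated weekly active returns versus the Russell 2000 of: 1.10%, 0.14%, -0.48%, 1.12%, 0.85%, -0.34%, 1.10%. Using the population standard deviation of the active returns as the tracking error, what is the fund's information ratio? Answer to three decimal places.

r̄ = (1.1 + 0.14 − 0.48 + 1.12 + 0.85 − 0.34 + 1.1) / 7 = 3.490 / 7 = 0.4986%
Σ(r − r̄)² = 3.0225; population σ = √(3.0225/7) = 0.6571%
IR = r̄ / tracking error = 0.4986 / 0.6571 = 0.7588

0.759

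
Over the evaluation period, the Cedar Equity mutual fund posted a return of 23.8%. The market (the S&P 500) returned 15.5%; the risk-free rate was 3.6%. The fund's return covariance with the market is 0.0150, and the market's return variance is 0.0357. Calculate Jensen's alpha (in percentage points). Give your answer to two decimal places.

β = Cov / Var = 0.0150 / 0.0357 = 0.4202
E[R] = Rf + β(Rm − Rf) = 3.6% + 0.4202 × (15.5% − 3.6%) = 8.6004%
α = Rp − E[R] = 23.8% − 8.6004% = 15.1996

15.20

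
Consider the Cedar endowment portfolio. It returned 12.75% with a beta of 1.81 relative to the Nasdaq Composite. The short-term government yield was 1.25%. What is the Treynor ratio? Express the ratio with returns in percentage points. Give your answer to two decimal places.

Treynor = (Rp − Rf) / β = (12.75% − 1.25%) / 1.81 = 11.50 / 1.81 = 6.3536

6.35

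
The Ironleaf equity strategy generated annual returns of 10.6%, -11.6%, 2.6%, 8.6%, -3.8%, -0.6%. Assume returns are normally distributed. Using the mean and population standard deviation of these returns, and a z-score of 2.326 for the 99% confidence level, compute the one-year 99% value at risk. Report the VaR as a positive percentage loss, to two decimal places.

16.46

r̄ = (10.6 − 11.6 + 2.6 + 8.6 − 3.8 − 0.6) / 6 = 5.80 / 6 = 0.9667%
Population std dev = √[336.8333 / 6] = 7.4926%
VaR = −(r̄ − z·σ) = −(0.9667 − 2.326 × 7.4926) = −(-16.4611) = 16.4611%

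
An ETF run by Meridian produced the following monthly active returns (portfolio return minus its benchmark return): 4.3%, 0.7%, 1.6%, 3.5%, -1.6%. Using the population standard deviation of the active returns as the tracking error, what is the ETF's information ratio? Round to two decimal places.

r̄ = (4.3 + 0.7 + 1.6 + 3.5 − 1.6) / 5 = 8.50 / 5 = 1.7000%
Σ(r − r̄)² = 21.9000; population σ = √(21.9000/5) = 2.0928%
IR = r̄ / tracking error = 1.7000 / 2.0928 = 0.8123

0.81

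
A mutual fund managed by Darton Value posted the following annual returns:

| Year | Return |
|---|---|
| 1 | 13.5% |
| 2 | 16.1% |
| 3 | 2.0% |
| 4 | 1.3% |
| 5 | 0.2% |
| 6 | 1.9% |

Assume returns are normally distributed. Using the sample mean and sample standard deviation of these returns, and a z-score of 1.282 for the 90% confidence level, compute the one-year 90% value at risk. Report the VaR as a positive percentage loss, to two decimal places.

r̄ = (13.5 + 16.1 + 2 + 1.3 + 0.2 + 1.9) / 6 = 5.8333%
Σ(r − r̄)² = (13.5 − 5.8333)² + (16.1 − 5.8333)² + (2 − 5.8333)² + … = 246.6333
σ = √[246.6333 / 5] = 7.0233%
VaR = −(r̄ − z·σ) = −(5.8333 − 1.282 × 7.0233) = −(-3.1706) = 3.1706%

3.17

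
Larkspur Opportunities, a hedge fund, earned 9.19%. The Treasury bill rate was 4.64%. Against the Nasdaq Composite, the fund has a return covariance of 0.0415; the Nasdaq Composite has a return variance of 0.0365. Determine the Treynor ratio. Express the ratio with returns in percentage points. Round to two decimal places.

β = Cov / Var = 0.0415 / 0.0365 = 1.1370
Treynor = (Rp − Rf) / β = (9.19% − 4.64%) / 1.1370 = 4.55 / 1.1370 = 4.0018

4.00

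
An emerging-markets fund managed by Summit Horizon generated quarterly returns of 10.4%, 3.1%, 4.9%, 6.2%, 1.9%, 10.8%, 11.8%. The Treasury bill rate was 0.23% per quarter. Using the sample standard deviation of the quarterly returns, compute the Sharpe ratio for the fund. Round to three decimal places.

r̄ = (10.4 + 3.1 + 4.9 + 6.2 + 1.9 + 10.8 + 11.8) / 7 = 49.10 / 7 = 7.0143%
Sample σ = √[Σ(r − r̄)² / 6] = √[95.3086 / 6] = √15.8848 = 3.9856%
Sharpe = (r̄ − rf) / σ = (7.0143 − 0.23) / 3.9856 = 6.7843 / 3.9856 = 1.7022

1.702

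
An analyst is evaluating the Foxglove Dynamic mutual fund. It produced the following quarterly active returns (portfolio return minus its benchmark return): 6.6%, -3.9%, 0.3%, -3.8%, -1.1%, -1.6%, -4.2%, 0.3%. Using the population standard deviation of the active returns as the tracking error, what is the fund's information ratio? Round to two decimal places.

-0.28

μ = (6.6 − 3.9 + 0.3 − 3.8 − 1.1 − 1.6 − 4.2 + 0.3) / 8 = -7.40 / 8 = -0.9250%
Σ(r − μ)² = (6.6 − (-0.9250))² + (-3.9 − (-0.9250))² + … = 87.9550
σ = √[87.9550 / 8] = 3.3158%
IR = μ / tracking error = -0.9250 / 3.3158 = -0.2790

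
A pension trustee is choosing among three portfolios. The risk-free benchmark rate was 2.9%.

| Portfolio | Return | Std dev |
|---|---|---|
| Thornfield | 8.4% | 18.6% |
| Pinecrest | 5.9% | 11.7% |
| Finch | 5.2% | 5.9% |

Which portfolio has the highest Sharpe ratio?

Thornfield: Sharpe ratio = (8.4% − 2.9%) / 18.6% = 0.296
Pinecrest: Sharpe ratio = (5.9% − 2.9%) / 11.7% = 0.256
Finch: Sharpe ratio = (5.2% − 2.9%) / 5.9% = 0.390
Highest: Finch (0.390).

Finch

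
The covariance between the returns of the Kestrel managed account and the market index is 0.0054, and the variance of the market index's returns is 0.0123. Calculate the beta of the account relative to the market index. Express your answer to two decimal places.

β = Cov(Rp, Rm) / Var(Rm) = 0.0054 / 0.0123 = 0.4390

0.44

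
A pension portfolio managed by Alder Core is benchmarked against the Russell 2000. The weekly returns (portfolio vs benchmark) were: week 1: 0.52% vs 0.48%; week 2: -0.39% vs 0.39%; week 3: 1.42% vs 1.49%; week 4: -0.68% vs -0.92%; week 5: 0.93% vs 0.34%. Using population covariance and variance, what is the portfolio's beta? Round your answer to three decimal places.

0.858

r̄p = 0.3600%,  r̄m = 0.3560%
Cov = Σ(rp − r̄p)(rm − r̄m) / 5 = 0.5029
Var(rm) = Σ(rm − r̄m)² / 5 = 0.5862
β = Cov / Var = 0.5029 / 0.5862 = 0.8579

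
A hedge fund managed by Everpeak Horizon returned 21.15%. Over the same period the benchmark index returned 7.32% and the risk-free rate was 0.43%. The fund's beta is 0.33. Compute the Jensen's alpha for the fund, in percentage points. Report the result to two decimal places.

CAPM expected return = Rf + β(Rm − Rf) = 0.43% + 0.33 × (7.32% − 0.43%) = 0.43 + 0.33 × 6.89 = 2.7037%
Jensen's α = Rp − E[R] = 21.15% − 2.7037% = 18.4463

18.45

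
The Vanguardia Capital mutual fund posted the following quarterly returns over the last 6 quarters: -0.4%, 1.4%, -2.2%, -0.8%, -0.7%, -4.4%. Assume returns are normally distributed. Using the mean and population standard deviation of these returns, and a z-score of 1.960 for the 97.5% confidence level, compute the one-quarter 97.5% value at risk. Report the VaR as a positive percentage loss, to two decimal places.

μ = (-0.4 + 1.4 − 2.2 − 0.8 − 0.7 − 4.4) / 6 = -7.10 / 6 = -1.1833%
Σ(r − μ)² = (-0.4 − (-1.1833))² + (1.4 − (-1.1833))² + (-2.2 − (-1.1833))² + … = 19.0483
population σ = √(19.0483 / 6) = √3.1747 = 1.7818%
VaR = −(μ − z·σ) = −(-1.1833 − 1.960 × 1.7818) = −(-4.6756) = 4.6756%

4.68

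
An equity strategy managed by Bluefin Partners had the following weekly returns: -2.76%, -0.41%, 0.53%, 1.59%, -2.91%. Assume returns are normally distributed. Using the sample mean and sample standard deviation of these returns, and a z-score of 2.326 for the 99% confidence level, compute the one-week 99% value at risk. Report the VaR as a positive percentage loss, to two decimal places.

5.43

r̄ = (-2.76 − 0.41 + 0.53 + 1.59 − 2.91) / 5 = -3.960 / 5 = -0.7920%
Sample σ = √[Σ(r − r̄)² / 4] = √[15.9265 / 4] = √3.9816 = 1.9954%
VaR = −(r̄ − z·σ) = −(-0.7920 − 2.326 × 1.9954) = −(-5.4333) = 5.4333%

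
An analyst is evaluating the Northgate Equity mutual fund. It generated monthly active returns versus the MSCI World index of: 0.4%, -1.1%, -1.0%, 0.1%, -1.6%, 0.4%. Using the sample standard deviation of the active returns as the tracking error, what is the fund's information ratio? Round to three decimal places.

Mean return μ = -2.80 / 6 = -0.4667%
Σ(r − μ)² = (0.4 − (-0.4667))² + (-1.1 − (-0.4667))² + … = 3.7933
sample σ = √(3.7933 / 5) = √0.7587 = 0.8710%
IR = μ / tracking error = -0.4667 / 0.8710 = -0.5358

-0.536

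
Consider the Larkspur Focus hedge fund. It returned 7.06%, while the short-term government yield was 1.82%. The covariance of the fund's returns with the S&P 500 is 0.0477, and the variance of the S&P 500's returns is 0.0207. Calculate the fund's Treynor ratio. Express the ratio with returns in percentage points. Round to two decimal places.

2.27

β = Cov / Var = 0.0477 / 0.0207 = 2.3043
Treynor = (Rp − Rf) / β = (7.06% − 1.82%) / 2.3043 = 5.24 / 2.3043 = 2.2740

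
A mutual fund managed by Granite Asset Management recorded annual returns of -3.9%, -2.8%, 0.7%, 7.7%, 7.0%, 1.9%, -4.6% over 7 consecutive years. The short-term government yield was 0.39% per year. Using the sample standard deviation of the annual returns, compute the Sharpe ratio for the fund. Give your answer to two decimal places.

Mean return r̄ = 6.00 / 7 = 0.8571%
Σ(r − r̄)² = (-3.9 − 0.8571)² + (-2.8 − 0.8571)² + … = 151.4571
sample σ = √(151.4571 / 6) = √25.2429 = 5.0242%
Sharpe = (r̄ − rf) / σ = (0.8571 − 0.39) / 5.0242 = 0.4671 / 5.0242 = 0.0930

0.09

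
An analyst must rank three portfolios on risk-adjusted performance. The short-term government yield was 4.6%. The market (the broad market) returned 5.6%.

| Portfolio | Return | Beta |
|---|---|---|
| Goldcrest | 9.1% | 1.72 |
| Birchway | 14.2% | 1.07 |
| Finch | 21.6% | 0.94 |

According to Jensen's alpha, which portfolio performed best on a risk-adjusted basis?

Goldcrest: α = 9.1% − [4.6% + 1.72 × (5.6% − 4.6%)] = 2.780
Birchway: α = 14.2% − [4.6% + 1.07 × (5.6% − 4.6%)] = 8.530
Finch: α = 21.6% − [4.6% + 0.94 × (5.6% − 4.6%)] = 16.060
Highest: Finch (16.060).

Finch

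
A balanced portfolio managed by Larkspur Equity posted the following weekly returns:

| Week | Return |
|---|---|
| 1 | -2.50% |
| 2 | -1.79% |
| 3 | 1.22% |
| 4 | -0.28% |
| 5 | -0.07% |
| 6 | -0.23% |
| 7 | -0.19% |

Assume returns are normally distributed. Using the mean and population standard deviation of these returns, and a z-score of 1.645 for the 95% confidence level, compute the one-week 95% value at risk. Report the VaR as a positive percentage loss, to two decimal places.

2.41

r̄ = (-2.5 − 1.79 + 1.22 − 0.28 − 0.07 − 0.23 − 0.19) / 7 = -0.5486%
Σ(r − r̄)² = (-2.5 − (-0.5486))² + (-1.79 − (-0.5486))² + … = 9.0083
σ = √[9.0083 / 7] = 1.1344%
VaR = −(r̄ − z·σ) = −(-0.5486 − 1.645 × 1.1344) = −(-2.4147) = 2.4147%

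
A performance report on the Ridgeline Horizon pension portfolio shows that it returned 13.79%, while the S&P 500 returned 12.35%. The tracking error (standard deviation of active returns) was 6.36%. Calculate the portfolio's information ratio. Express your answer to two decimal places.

0.23

IR = (Rp − Rb) / TE = (13.79% − 12.35%) / 6.36% = 1.44% / 6.36% = 0.2264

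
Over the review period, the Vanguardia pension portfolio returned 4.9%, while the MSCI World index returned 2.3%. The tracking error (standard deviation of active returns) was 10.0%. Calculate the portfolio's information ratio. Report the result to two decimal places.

0.26

IR = (Rp − Rb) / TE = (4.9% − 2.3%) / 10.0% = 2.60% / 10.0% = 0.2600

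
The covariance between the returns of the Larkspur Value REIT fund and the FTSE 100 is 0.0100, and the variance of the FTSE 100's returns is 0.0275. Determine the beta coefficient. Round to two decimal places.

0.36

β = Cov(Rp, Rm) / Var(Rm) = 0.0100 / 0.0275 = 0.3636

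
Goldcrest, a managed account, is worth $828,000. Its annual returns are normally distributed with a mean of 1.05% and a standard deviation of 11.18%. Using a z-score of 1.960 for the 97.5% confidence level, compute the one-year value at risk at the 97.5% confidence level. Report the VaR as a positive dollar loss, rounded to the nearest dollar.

Return at the 97.5% tail: μ − z·σ = 1.05% − 1.960 × 11.18% = 1.05 − 21.9128 = -20.8628%
VaR = −(-20.8628%) × $828,000 = 20.8628% × $828,000 = $172,744

$172,744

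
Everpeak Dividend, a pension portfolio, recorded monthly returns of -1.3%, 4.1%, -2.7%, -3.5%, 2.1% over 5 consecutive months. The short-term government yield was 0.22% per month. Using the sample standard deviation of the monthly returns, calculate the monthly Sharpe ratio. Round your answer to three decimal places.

-0.148

r̄ = (-1.3 + 4.1 − 2.7 − 3.5 + 2.1) / 5 = -0.2600%
Σ(r − r̄)² = 42.1120; sample σ = √(42.1120/4) = 3.2447%
Sharpe = (r̄ − rf) / σ = (-0.2600 − 0.22) / 3.2447 = -0.4800 / 3.2447 = -0.1479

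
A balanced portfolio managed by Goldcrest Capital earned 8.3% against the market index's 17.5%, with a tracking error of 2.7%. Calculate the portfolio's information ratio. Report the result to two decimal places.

IR = (Rp − Rb) / TE = (8.3% − 17.5%) / 2.7% = -9.20% / 2.7% = -3.4074

-3.41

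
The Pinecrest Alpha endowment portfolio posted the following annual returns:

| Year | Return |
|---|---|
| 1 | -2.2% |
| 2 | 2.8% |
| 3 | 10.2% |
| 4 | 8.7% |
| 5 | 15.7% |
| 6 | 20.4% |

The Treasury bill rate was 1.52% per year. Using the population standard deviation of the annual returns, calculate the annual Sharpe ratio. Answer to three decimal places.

μ = (-2.2 + 2.8 + 10.2 + 8.7 + 15.7 + 20.4) / 6 = 55.60 / 6 = 9.2667%
Σ(r − μ)² = 339.8333; population σ = √(339.8333/6) = 7.5259%
Sharpe = (μ − rf) / σ = (9.2667 − 1.52) / 7.5259 = 7.7467 / 7.5259 = 1.0293

1.029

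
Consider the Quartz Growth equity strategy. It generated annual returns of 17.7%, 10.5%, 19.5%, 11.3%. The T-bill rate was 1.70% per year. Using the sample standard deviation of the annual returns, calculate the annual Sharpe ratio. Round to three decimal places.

2.889

μ = (17.7 + 10.5 + 19.5 + 11.3) / 4 = 14.7500%
Sample std dev = √[61.2300 / 3] = 4.5177%
Sharpe = (μ − rf) / σ = (14.7500 − 1.7) / 4.5177 = 13.0500 / 4.5177 = 2.8886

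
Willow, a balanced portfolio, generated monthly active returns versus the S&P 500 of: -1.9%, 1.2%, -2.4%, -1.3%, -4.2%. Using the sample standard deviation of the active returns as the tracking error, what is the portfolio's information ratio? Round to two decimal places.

Mean return r̄ = -8.60 / 5 = -1.7200%
Σ(r − r̄)² = (-1.9 − (-1.7200))² + (1.2 − (-1.7200))² + … = 15.3480
sample σ = √(15.3480 / 4) = √3.8370 = 1.9588%
IR = r̄ / tracking error = -1.7200 / 1.9588 = -0.8781

-0.88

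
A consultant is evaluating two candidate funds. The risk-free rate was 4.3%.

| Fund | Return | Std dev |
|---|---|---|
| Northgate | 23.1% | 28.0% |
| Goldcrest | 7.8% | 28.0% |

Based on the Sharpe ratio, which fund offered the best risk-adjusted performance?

Northgate

Northgate: Sharpe ratio = (23.1% − 4.3%) / 28.0% = 0.671
Goldcrest: Sharpe ratio = (7.8% − 4.3%) / 28.0% = 0.125
Highest: Northgate (0.671).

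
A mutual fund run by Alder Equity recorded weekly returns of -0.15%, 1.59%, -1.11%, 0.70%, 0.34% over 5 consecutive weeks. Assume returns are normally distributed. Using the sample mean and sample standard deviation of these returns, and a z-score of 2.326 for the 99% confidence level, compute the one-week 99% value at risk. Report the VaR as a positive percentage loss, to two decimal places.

2.06

μ = (-0.15 + 1.59 − 1.11 + 0.7 + 0.34) / 5 = 0.2740%
Σ(r − μ)² = (-0.15 − 0.2740)² + (1.59 − 0.2740)² + … = 4.0129
sample σ = √(4.0129 / 4) = √1.0032 = 1.0016%
VaR = −(μ − z·σ) = −(0.2740 − 2.326 × 1.0016) = −(-2.0557) = 2.0557%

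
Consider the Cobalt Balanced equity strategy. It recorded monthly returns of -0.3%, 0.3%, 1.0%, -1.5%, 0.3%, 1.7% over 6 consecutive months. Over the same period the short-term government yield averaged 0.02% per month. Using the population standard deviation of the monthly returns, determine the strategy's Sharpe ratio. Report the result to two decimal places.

0.23

μ = (-0.3 + 0.3 + 1 − 1.5 + 0.3 + 1.7) / 6 = 0.2500%
Σ(r − μ)² = 6.0350; population σ = √(6.0350/6) = 1.0029%
Sharpe = (μ − rf) / σ = (0.2500 − 0.02) / 1.0029 = 0.2300 / 1.0029 = 0.2293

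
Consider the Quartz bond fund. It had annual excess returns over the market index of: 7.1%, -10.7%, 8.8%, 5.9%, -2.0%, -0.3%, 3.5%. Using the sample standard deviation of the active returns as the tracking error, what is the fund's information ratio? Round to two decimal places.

0.26

μ = (7.1 − 10.7 + 8.8 + 5.9 − 2 − 0.3 + 3.5) / 7 = 12.30 / 7 = 1.7571%
Sample σ = √[Σ(r − μ)² / 6] = √[271.8771 / 6] = √45.3129 = 6.7315%
IR = μ / tracking error = 1.7571 / 6.7315 = 0.2610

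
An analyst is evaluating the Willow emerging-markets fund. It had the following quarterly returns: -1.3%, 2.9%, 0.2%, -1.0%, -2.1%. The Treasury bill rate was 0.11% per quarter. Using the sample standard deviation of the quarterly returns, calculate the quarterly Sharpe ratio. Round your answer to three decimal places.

-0.190

r̄ = (-1.3 + 2.9 + 0.2 − 1 − 2.1) / 5 = -0.2600%
Sample σ = √[Σ(r − r̄)² / 4] = √[15.2120 / 4] = √3.8030 = 1.9501%
Sharpe = (r̄ − rf) / σ = (-0.2600 − 0.11) / 1.9501 = -0.3700 / 1.9501 = -0.1897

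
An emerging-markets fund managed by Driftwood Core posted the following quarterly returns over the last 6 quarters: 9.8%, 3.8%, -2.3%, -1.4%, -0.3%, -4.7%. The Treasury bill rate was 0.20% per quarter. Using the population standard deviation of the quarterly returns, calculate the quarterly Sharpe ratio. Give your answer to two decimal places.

0.13

r̄ = (9.8 + 3.8 − 2.3 − 1.4 − 0.3 − 4.7) / 6 = 4.90 / 6 = 0.8167%
Population std dev = √[135.9083 / 6] = 4.7593%
Sharpe = (r̄ − rf) / σ = (0.8167 − 0.2) / 4.7593 = 0.6167 / 4.7593 = 0.1296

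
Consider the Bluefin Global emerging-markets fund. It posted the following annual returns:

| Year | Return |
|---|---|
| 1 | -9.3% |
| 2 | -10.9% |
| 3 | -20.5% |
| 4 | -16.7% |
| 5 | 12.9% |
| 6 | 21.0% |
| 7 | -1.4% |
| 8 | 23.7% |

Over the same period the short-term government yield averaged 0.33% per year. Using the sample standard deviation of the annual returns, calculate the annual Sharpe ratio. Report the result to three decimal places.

Mean return μ = -1.20 / 8 = -0.1500%
Σ(r − μ)² = (-9.3 − (-0.1500))² + (-10.9 − (-0.1500))² + … = 2075.3200
sample σ = √(2075.3200 / 7) = √296.4743 = 17.2184%
Sharpe = (μ − rf) / σ = (-0.1500 − 0.33) / 17.2184 = -0.4800 / 17.2184 = -0.0279

-0.028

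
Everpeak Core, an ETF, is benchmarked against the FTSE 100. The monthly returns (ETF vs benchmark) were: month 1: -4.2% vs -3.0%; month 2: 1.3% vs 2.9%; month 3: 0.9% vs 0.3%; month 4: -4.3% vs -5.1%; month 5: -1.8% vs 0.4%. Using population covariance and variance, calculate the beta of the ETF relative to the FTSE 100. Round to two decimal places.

r̄p = -1.6200%,  r̄m = -0.9000%
Cov = Σ(rp − r̄p)(rm − r̄m) / 5 = 6.1120
Var(rm) = Σ(rm − r̄m)² / 5 = 7.9240
β = Cov / Var = 6.1120 / 7.9240 = 0.7713

0.77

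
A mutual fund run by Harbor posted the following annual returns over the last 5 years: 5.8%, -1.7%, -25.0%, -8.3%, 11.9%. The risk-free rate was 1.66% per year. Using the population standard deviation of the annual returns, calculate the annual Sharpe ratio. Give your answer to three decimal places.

Mean return r̄ = -17.30 / 5 = -3.4600%
Σ(r − r̄)² = 812.1720; population σ = √(812.1720/5) = 12.7450%
Sharpe = (r̄ − rf) / σ = (-3.4600 − 1.66) / 12.7450 = -5.1200 / 12.7450 = -0.4017

-0.402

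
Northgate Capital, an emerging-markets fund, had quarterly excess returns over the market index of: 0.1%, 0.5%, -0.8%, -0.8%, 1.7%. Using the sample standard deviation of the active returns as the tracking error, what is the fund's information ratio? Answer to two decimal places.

0.13

Mean return μ = 0.70 / 5 = 0.1400%
Sample σ = √[Σ(r − μ)² / 4] = √[4.3320 / 4] = √1.0830 = 1.0407%
IR = μ / tracking error = 0.1400 / 1.0407 = 0.1345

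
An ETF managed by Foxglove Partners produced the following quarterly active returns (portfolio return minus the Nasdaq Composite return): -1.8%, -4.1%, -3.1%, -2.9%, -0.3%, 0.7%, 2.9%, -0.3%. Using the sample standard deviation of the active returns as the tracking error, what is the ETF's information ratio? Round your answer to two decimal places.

-0.48

r̄ = (-1.8 − 4.1 − 3.1 − 2.9 − 0.3 + 0.7 + 2.9 − 0.3) / 8 = -8.90 / 8 = -1.1125%
Σ(r − r̄)² = 37.2488; sample σ = √(37.2488/7) = 2.3068%
IR = r̄ / tracking error = -1.1125 / 2.3068 = -0.4823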